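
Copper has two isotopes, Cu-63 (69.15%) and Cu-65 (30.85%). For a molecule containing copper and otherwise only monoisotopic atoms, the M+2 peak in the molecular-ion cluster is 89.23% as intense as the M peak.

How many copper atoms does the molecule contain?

2

With n Cu atoms, P(M+2)/P(M) = C(n,1)·p^(n−1)q / p^n = n·q/p = n · 0.3085/0.6915.
n = 0.8923 × 0.6915/0.3085 = 2.00 ≈ 2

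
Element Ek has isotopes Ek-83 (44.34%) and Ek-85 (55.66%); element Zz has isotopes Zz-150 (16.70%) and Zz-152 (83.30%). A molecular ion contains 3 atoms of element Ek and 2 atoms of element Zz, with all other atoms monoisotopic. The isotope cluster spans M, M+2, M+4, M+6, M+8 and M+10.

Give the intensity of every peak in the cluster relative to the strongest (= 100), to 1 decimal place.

Element Ek pattern (n=3): 0.08717402 : 0.32828862 : 0.4121007 : 0.17243666
Element Zz pattern (n=2): 0.027889 : 0.278222 : 0.693889
Convolve the two distributions (both contribute in 2-u steps):
  M: 0.08717402×0.027889 = 0.002431
  M+2: 0.08717402×0.278222 + 0.32828862×0.027889 = 0.033409
  M+4: 0.08717402×0.693889 + 0.32828862×0.278222 + 0.4121007×0.027889 = 0.163319
  M+6: 0.32828862×0.693889 + 0.4121007×0.278222 + 0.17243666×0.027889 = 0.347260
  M+8: 0.4121007×0.693889 + 0.17243666×0.278222 = 0.333928
  M+10: 0.17243666×0.693889 = 0.119652
Scale to base peak (0.347260) = 100: 0.7 : 9.6 : 47.0 : 100.0 : 96.2 : 34.5

0.7 : 9.6 : 47.0 : 100.0 : 96.2 : 34.5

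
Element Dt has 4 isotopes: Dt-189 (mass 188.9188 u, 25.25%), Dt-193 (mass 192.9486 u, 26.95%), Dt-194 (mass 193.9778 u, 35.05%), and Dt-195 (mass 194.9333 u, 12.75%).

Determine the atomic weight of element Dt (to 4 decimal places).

192.5449 u

Average mass = Σ (abundance × isotope mass) = 0.2525 × 188.9188 + 0.2695 × 192.9486 + 0.3505 × 193.9778 + 0.1275 × 194.9333
= 47.70200 + 51.99965 + 67.98922 + 24.85400 = 192.54487 u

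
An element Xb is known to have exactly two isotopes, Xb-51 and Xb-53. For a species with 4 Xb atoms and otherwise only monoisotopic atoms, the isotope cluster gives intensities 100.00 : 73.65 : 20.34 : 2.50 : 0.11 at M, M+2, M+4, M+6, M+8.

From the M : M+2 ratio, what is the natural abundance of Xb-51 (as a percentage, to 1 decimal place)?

84.5%

Write p for the Xb-51 fraction. I(M+2)/I(M) = [C(4,1)·p^3·(1−p)] / p^4 = 4·(1−p)/p = 73.65/100.00 = 0.7365
(1−p)/p = 0.7365/4 = 0.1841  ⇒  p = 1/(1 + 0.1841) = 0.8445
Xb-51: 84.5%, Xb-53: 15.5%.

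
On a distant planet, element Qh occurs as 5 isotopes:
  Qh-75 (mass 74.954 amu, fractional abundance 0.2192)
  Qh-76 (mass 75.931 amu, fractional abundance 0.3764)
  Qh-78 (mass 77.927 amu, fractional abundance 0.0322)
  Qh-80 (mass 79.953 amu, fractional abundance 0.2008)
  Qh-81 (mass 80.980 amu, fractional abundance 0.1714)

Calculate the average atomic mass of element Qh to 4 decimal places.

Weight each isotope mass by its fractional abundance: 0.2192 × 74.954 + 0.3764 × 75.931 + 0.0322 × 77.927 + 0.2008 × 79.953 + 0.1714 × 80.980
= 16.42992 + 28.58043 + 2.50925 + 16.05456 + 13.87997 = 77.45413 amu

77.4541 amu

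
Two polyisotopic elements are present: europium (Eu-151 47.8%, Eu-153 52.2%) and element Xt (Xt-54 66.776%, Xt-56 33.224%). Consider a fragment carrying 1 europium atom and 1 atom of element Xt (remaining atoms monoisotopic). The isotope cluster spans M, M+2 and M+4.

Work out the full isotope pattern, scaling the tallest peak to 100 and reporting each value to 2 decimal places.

Europium pattern (n=1): 0.4780 : 0.5220
Element Xt pattern (n=1): 0.66776 : 0.33224
Convolve the two distributions (both contribute in 2-u steps):
  M: 0.4780×0.66776 = 0.319189
  M+2: 0.4780×0.33224 + 0.5220×0.66776 = 0.507381
  M+4: 0.5220×0.33224 = 0.173429
Scale to base peak (0.507381) = 100: 62.91 : 100.00 : 34.18

62.91 : 100.00 : 34.18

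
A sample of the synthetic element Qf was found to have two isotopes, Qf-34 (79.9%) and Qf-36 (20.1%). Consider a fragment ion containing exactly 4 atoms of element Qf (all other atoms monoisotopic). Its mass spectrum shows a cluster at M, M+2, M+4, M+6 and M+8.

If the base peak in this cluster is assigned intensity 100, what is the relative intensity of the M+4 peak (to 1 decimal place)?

Term probabilities: M 0.4076, M+2 0.4101, M+4 0.1548, M+6 0.0260, M+8 0.0016. Base peak = M+2.
P(M+2) = C(4,1) × 0.799^3 × 0.201^1 = 4 × 0.5100824 × 0.2010 = 0.410106 (base)
P(M+4) = C(4,2) × 0.799^2 × 0.201^2 = 6 × 0.638401 × 0.040401 = 0.154752
Relative intensity = 0.154752 / 0.410106 × 100 = 37.7

37.7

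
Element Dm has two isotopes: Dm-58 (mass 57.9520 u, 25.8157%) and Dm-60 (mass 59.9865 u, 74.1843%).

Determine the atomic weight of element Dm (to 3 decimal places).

59.461 u

Ar = Σ fᵢ·mᵢ = 0.258157 × 57.9520 + 0.741843 × 59.9865
= 14.96071 + 44.50057 = 59.46128 u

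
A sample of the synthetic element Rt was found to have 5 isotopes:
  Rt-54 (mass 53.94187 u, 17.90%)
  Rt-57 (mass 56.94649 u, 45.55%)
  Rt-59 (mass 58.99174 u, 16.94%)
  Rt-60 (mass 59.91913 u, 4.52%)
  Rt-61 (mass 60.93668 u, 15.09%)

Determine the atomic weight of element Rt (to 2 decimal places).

Average mass = Σ (abundance × isotope mass) = 0.1790 × 53.94187 + 0.4555 × 56.94649 + 0.1694 × 58.99174 + 0.0452 × 59.91913 + 0.1509 × 60.93668
= 9.655595 + 25.939126 + 9.993201 + 2.708345 + 9.195345 = 57.491612 u

57.49 u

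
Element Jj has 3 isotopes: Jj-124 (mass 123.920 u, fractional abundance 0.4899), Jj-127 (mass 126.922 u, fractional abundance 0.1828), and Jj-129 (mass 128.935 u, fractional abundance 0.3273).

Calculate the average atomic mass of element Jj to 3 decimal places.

126.110 u

Ar = Σ fᵢ·mᵢ = 0.4899 × 123.920 + 0.1828 × 126.922 + 0.3273 × 128.935
= 60.7084 + 23.2013 + 42.2004 = 126.1101 u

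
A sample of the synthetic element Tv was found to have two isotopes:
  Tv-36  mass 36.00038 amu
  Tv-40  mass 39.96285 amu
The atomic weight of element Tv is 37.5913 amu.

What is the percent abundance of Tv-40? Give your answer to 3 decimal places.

40.150%

With x = fraction of Tv-36 (so Tv-40 is 1 − x):
36.00038·x + 39.96285·(1 − x) = 37.5913
(36.00038 − 39.96285)·x = 37.5913 − 39.96285
x = -2.37155 / -3.96247 = 0.59850 → 59.850% Tv-36, 40.150% Tv-40.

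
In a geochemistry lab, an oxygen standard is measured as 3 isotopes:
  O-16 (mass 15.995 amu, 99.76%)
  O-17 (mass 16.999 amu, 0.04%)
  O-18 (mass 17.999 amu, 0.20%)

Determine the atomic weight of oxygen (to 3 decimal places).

15.999 amu

Average mass = Σ (abundance × isotope mass) = 0.9976 × 15.995 + 0.0004 × 16.999 + 0.0020 × 17.999
= 15.9566 + 0.0068 + 0.0360 = 15.9994 amu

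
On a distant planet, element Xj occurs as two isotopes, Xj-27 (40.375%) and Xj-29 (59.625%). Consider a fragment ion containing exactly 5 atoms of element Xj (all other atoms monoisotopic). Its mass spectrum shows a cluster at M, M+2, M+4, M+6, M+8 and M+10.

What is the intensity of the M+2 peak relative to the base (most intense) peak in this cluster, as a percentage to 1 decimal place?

Binomial terms of (0.40375 + 0.59625)^5: M 0.0107, M+2 0.0792, M+4 0.2340, M+6 0.3455, M+8 0.2552, M+10 0.0754 → M+6 is the base peak.
P(M+6) = C(5,3) × 0.40375^2 × 0.59625^3 = 10 × 0.16301406 × 0.21197526 = 0.345549 (base)
P(M+2) = C(5,1) × 0.40375^4 × 0.59625^1 = 5 × 0.02657358 × 0.59625 = 0.079222
Relative intensity = 0.079222 / 0.345549 × 100 = 22.9

22.9%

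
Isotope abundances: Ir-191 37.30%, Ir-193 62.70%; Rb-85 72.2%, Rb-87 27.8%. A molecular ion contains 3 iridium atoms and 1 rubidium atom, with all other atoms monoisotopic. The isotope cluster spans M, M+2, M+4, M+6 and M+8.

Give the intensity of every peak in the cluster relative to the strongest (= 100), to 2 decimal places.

9.60 : 52.10 : 100.00 : 76.92 : 17.55

Iridium pattern (n=3): 0.05189512 : 0.26170165 : 0.43991135 : 0.24649188
Rubidium pattern (n=1): 0.7220 : 0.2780
Convolve the two distributions (both contribute in 2-u steps):
  M: 0.05189512×0.7220 = 0.037468
  M+2: 0.05189512×0.2780 + 0.26170165×0.7220 = 0.203375
  M+4: 0.26170165×0.2780 + 0.43991135×0.7220 = 0.390369
  M+6: 0.43991135×0.2780 + 0.24649188×0.7220 = 0.300262
  M+8: 0.24649188×0.2780 = 0.068525
Scale to base peak (0.390369) = 100: 9.60 : 52.10 : 100.00 : 76.92 : 17.55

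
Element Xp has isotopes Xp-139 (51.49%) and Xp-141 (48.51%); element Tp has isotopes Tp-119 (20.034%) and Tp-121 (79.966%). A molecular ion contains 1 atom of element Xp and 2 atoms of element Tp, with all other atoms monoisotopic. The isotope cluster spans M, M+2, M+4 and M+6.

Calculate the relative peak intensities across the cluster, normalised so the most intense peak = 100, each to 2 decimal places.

Element Xp pattern (n=1): 0.5149 : 0.4851
Element Tp pattern (n=2): 0.04013612 : 0.32040777 : 0.63945612
Convolve the two distributions (both contribute in 2-u steps):
  M: 0.5149×0.04013612 = 0.020666
  M+2: 0.5149×0.32040777 + 0.4851×0.04013612 = 0.184448
  M+4: 0.5149×0.63945612 + 0.4851×0.32040777 = 0.484686
  M+6: 0.4851×0.63945612 = 0.310200
Scale to base peak (0.484686) = 100: 4.26 : 38.06 : 100.00 : 64.00

4.26 : 38.06 : 100.00 : 64.00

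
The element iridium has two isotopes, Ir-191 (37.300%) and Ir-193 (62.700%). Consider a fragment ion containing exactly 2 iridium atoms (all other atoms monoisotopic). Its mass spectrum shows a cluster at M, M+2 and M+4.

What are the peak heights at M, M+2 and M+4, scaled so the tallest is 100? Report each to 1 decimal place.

29.7 : 100.0 : 84.0

Expanding (0.37300 + 0.62700)^2:
P(M) = 0.37300^2 = 0.139129
P(M+2) = 2 × 0.37300^1 × 0.62700^1 = 0.467742
P(M+4) = 0.62700^2 = 0.393129
The M+2 peak is largest (0.467742); scaling to 100 gives 29.7 : 100.0 : 84.0.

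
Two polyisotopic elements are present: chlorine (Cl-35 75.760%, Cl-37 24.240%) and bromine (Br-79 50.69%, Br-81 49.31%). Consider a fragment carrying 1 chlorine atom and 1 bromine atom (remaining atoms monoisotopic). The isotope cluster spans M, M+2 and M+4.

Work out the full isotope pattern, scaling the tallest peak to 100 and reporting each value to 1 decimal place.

77.4 : 100.0 : 24.1

Chlorine pattern (n=1): 0.7576 : 0.2424
Bromine pattern (n=1): 0.5069 : 0.4931
Convolve the two distributions (both contribute in 2-u steps):
  M: 0.7576×0.5069 = 0.384027
  M+2: 0.7576×0.4931 + 0.2424×0.5069 = 0.496445
  M+4: 0.2424×0.4931 = 0.119527
Scale to base peak (0.496445) = 100: 77.4 : 100.0 : 24.1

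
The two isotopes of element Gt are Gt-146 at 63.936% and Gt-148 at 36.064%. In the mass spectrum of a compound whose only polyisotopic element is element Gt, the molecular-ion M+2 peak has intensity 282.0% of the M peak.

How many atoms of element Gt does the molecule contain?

With n Gt atoms, P(M+2)/P(M) = C(n,1)·p^(n−1)q / p^n = n·q/p = n · 0.36064/0.63936.
n = 2.820 × 0.63936/0.36064 = 5.00 ≈ 5

5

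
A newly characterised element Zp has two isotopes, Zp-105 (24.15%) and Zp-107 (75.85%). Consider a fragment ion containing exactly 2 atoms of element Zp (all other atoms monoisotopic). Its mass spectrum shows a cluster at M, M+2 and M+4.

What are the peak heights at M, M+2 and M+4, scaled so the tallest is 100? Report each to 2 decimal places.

The 2 Zp atoms are independent, so intensities follow the terms of (0.2415 + 0.7585)^2.
P(M) = 0.2415^2 = 0.058322
P(M+2) = 2 × 0.2415^1 × 0.7585^1 = 0.366355
P(M+4) = 0.7585^2 = 0.575322
The M+4 peak is largest (0.575322); scaling to 100 gives 10.14 : 63.68 : 100.00.

10.14 : 63.68 : 100.00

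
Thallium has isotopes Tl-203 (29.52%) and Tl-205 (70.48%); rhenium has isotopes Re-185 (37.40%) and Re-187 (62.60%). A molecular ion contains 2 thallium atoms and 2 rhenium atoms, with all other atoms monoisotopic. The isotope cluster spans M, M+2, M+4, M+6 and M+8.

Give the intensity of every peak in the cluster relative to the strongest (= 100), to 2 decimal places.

3.08 : 25.02 : 75.44 : 100.00 : 49.20

Thallium pattern (n=2): 0.08714304 : 0.41611392 : 0.49674304
Rhenium pattern (n=2): 0.139876 : 0.468248 : 0.391876
Convolve the two distributions (both contribute in 2-u steps):
  M: 0.08714304×0.139876 = 0.012189
  M+2: 0.08714304×0.468248 + 0.41611392×0.139876 = 0.099009
  M+4: 0.08714304×0.391876 + 0.41611392×0.468248 + 0.49674304×0.139876 = 0.298476
  M+6: 0.41611392×0.391876 + 0.49674304×0.468248 = 0.395664
  M+8: 0.49674304×0.391876 = 0.194662
Scale to base peak (0.395664) = 100: 3.08 : 25.02 : 75.44 : 100.00 : 49.20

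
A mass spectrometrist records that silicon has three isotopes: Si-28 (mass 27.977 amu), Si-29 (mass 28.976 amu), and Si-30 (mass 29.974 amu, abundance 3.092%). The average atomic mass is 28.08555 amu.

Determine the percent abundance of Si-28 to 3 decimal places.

The remaining 96.908% is split between Si-28 (fraction x) and Si-29 (fraction 0.96908 − x).
Substituting: 27.977x + 28.976(0.96908 − x) = 27.15875392
(27.977 − 28.976)x = -0.92130816  ⇒  x = 0.92223, y = 0.04685
Si-28: 92.223%, Si-29: 4.685%.

92.223%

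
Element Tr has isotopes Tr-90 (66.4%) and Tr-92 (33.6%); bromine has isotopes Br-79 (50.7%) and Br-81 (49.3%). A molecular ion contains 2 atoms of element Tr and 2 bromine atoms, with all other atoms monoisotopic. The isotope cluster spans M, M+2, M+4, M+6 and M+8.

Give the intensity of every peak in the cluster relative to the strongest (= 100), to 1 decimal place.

31.5 : 93.3 : 100.0 : 45.9 : 7.6

Element Tr pattern (n=2): 0.440896 : 0.446208 : 0.112896
Bromine pattern (n=2): 0.257049 : 0.499902 : 0.243049
Convolve the two distributions (both contribute in 2-u steps):
  M: 0.440896×0.257049 = 0.113332
  M+2: 0.440896×0.499902 + 0.446208×0.257049 = 0.335102
  M+4: 0.440896×0.243049 + 0.446208×0.499902 + 0.112896×0.257049 = 0.359239
  M+6: 0.446208×0.243049 + 0.112896×0.499902 = 0.164887
  M+8: 0.112896×0.243049 = 0.027439
Scale to base peak (0.359239) = 100: 31.5 : 93.3 : 100.0 : 45.9 : 7.6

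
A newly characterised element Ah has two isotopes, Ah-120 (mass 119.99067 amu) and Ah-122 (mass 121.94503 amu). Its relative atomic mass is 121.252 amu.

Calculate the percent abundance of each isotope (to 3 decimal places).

Writing the weighted mean with unknown fraction x of Ah-120:
119.99067·x + 121.94503·(1 − x) = 121.252
(119.99067 − 121.94503)·x = 121.252 − 121.94503
x = -0.69303 / -1.95436 = 0.35461 → 35.461% Ah-120, 64.539% Ah-122.

Ah-120: 35.461%, Ah-122: 64.539%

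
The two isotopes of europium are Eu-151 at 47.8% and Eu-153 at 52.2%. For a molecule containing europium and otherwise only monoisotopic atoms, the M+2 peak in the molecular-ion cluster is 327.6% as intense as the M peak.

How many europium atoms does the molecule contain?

3

With n Eu atoms, P(M+2)/P(M) = C(n,1)·p^(n−1)q / p^n = n·q/p = n · 0.522/0.478.
n = 3.276 × 0.478/0.522 = 3.00 ≈ 3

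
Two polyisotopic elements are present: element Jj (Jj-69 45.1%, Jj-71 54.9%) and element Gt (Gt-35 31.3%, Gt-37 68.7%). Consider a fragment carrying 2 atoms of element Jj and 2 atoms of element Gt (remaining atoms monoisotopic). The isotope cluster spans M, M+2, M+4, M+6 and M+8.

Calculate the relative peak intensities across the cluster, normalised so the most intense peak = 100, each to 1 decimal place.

5.5 : 37.4 : 93.2 : 100.0 : 39.2

Element Jj pattern (n=2): 0.203401 : 0.495198 : 0.301401
Element Gt pattern (n=2): 0.097969 : 0.430062 : 0.471969
Convolve the two distributions (both contribute in 2-u steps):
  M: 0.203401×0.097969 = 0.019927
  M+2: 0.203401×0.430062 + 0.495198×0.097969 = 0.135989
  M+4: 0.203401×0.471969 + 0.495198×0.430062 + 0.301401×0.097969 = 0.338493
  M+6: 0.495198×0.471969 + 0.301401×0.430062 = 0.363339
  M+8: 0.301401×0.471969 = 0.142252
Scale to base peak (0.363339) = 100: 5.5 : 37.4 : 93.2 : 100.0 : 39.2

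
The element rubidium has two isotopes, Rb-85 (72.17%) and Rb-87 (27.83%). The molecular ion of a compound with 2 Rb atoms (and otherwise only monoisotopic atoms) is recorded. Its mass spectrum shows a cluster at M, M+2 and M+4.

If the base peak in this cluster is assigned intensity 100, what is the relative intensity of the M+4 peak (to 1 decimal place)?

14.9

(0.7217 + 0.2783)^2 gives M 0.5209, M+2 0.4017, M+4 0.0775; the largest is M.
P(M) = C(2,0) × 0.7217^2 × 0.2783^0 = 1 × 0.52085089 × 1.0000 = 0.520851 (base)
P(M+4) = C(2,2) × 0.7217^0 × 0.2783^2 = 1 × 1.0000 × 0.07745089 = 0.077451
Relative intensity = 0.077451 / 0.520851 × 100 = 14.9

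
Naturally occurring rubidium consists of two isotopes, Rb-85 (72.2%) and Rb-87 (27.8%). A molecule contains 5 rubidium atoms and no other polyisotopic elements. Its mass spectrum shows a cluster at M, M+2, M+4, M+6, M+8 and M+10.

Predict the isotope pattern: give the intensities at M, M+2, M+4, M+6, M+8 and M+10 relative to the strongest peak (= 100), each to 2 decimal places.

Each Rb atom is independently Rb-85 (p = 0.722) or Rb-87 (q = 0.278); the cluster is the binomial expansion (p + q)^5.
P(M) = 0.722^5 = 0.196194
P(M+2) = 5 × 0.722^4 × 0.278^1 = 0.377714
P(M+4) = 10 × 0.722^3 × 0.278^2 = 0.290872
P(M+6) = 10 × 0.722^2 × 0.278^3 = 0.111998
P(M+8) = 5 × 0.722^1 × 0.278^4 = 0.021562
P(M+10) = 0.278^5 = 0.001660
The M+2 peak is largest (0.377714); scaling to 100 gives 51.94 : 100.00 : 77.01 : 29.65 : 5.71 : 0.44.

51.94 : 100.00 : 77.01 : 29.65 : 5.71 : 0.44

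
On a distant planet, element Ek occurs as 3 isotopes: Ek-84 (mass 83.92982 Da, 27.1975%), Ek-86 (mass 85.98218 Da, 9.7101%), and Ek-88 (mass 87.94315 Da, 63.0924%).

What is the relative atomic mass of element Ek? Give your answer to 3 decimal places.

86.661 Da

The abundance-weighted mean is 0.271975 × 83.92982 + 0.097101 × 85.98218 + 0.630924 × 87.94315
= 22.826813 + 8.348956 + 55.485444 = 86.661213 Da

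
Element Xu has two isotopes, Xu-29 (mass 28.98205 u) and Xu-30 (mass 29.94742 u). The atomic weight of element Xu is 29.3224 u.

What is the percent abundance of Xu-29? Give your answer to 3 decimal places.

64.744%

With x = fraction of Xu-29 (so Xu-30 is 1 − x):
28.98205·x + 29.94742·(1 − x) = 29.3224
(28.98205 − 29.94742)·x = 29.3224 − 29.94742
x = -0.62502 / -0.96537 = 0.64744 → 64.744% Xu-29, 35.256% Xu-30.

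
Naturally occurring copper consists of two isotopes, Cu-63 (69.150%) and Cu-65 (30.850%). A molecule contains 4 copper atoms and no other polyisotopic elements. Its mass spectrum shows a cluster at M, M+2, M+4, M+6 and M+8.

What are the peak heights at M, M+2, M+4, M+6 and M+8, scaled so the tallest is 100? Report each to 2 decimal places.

Each Cu atom is independently Cu-63 (p = 0.69150) or Cu-65 (q = 0.30850); the cluster is the binomial expansion (p + q)^4.
P(M) = 0.69150^4 = 0.228649
P(M+2) = 4 × 0.69150^3 × 0.30850^1 = 0.408030
P(M+4) = 6 × 0.69150^2 × 0.30850^2 = 0.273052
P(M+6) = 4 × 0.69150^1 × 0.30850^3 = 0.081212
P(M+8) = 0.30850^4 = 0.009058
The M+2 peak is largest (0.408030); scaling to 100 gives 56.04 : 100.00 : 66.92 : 19.90 : 2.22.

56.04 : 100.00 : 66.92 : 19.90 : 2.22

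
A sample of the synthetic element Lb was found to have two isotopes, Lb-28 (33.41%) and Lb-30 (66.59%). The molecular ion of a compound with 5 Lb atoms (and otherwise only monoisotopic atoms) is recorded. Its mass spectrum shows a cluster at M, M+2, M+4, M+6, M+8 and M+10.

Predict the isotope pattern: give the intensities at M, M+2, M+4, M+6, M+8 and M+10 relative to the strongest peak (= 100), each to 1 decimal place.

Expanding (0.3341 + 0.6659)^5:
P(M) = 0.3341^5 = 0.004163
P(M+2) = 5 × 0.3341^4 × 0.6659^1 = 0.041484
P(M+4) = 10 × 0.3341^3 × 0.6659^2 = 0.165366
P(M+6) = 10 × 0.3341^2 × 0.6659^3 = 0.329595
P(M+8) = 5 × 0.3341^1 × 0.6659^4 = 0.328460
P(M+10) = 0.6659^5 = 0.130932
The M+6 peak is largest (0.329595); scaling to 100 gives 1.3 : 12.6 : 50.2 : 100.0 : 99.7 : 39.7.

1.3 : 12.6 : 50.2 : 100.0 : 99.7 : 39.7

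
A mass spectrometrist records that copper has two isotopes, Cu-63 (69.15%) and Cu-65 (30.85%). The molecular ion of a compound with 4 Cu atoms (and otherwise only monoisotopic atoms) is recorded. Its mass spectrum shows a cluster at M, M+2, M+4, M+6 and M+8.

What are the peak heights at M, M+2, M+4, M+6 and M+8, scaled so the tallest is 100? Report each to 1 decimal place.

56.0 : 100.0 : 66.9 : 19.9 : 2.2

The 4 Cu atoms are independent, so intensities follow the terms of (0.6915 + 0.3085)^4.
P(M) = 0.6915^4 = 0.228649
P(M+2) = 4 × 0.6915^3 × 0.3085^1 = 0.408030
P(M+4) = 6 × 0.6915^2 × 0.3085^2 = 0.273052
P(M+6) = 4 × 0.6915^1 × 0.3085^3 = 0.081212
P(M+8) = 0.3085^4 = 0.009058
The M+2 peak is largest (0.408030); scaling to 100 gives 56.0 : 100.0 : 66.9 : 19.9 : 2.2.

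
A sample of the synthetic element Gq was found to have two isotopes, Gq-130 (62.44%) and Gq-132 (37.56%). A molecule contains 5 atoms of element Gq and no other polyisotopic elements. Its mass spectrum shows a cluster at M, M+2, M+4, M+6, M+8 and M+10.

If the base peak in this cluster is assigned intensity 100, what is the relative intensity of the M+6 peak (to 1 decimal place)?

(0.6244 + 0.3756)^5 gives M 0.0949, M+2 0.2855, M+4 0.3434, M+6 0.2066, M+8 0.0621, M+10 0.0075; the largest is M+4.
P(M+4) = C(5,2) × 0.6244^3 × 0.3756^2 = 10 × 0.24343817 × 0.14107536 = 0.343431 (base)
P(M+6) = C(5,3) × 0.6244^2 × 0.3756^3 = 10 × 0.38987536 × 0.05298791 = 0.206587
Relative intensity = 0.206587 / 0.343431 × 100 = 60.2

60.2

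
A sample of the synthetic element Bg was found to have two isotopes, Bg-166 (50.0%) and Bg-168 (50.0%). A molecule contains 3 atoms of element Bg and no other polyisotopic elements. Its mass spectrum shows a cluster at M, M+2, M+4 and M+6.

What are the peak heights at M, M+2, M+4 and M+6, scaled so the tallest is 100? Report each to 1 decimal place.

Expanding (0.500 + 0.500)^3:
P(M) = 0.500^3 = 0.125000
P(M+2) = 3 × 0.500^2 × 0.500^1 = 0.375000
P(M+4) = 3 × 0.500^1 × 0.500^2 = 0.375000
P(M+6) = 0.500^3 = 0.125000
The M+2 peak is largest (0.375000); scaling to 100 gives 33.3 : 100.0 : 100.0 : 33.3.

33.3 : 100.0 : 100.0 : 33.3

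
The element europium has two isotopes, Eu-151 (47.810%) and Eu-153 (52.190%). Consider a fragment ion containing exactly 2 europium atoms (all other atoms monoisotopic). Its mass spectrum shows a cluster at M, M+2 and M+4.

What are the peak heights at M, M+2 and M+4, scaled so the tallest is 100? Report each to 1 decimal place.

Each Eu atom is independently Eu-151 (p = 0.47810) or Eu-153 (q = 0.52190); the cluster is the binomial expansion (p + q)^2.
P(M) = 0.47810^2 = 0.228580
P(M+2) = 2 × 0.47810^1 × 0.52190^1 = 0.499041
P(M+4) = 0.52190^2 = 0.272380
The M+2 peak is largest (0.499041); scaling to 100 gives 45.8 : 100.0 : 54.6.

45.8 : 100.0 : 54.6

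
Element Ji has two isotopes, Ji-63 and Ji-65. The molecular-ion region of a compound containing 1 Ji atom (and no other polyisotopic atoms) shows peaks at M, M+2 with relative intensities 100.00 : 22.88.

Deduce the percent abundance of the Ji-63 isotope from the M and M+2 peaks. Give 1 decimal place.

Let p = fractional abundance of Ji-63. I(M+2)/I(M) = [C(1,1)·p^0·(1−p)] / p^1 = 1·(1−p)/p = 22.88/100.00 = 0.2288
(1−p)/p = 0.2288/1 = 0.2288  ⇒  p = 1/(1 + 0.2288) = 0.8138
Ji-63: 81.4%, Ji-65: 18.6%.

81.4%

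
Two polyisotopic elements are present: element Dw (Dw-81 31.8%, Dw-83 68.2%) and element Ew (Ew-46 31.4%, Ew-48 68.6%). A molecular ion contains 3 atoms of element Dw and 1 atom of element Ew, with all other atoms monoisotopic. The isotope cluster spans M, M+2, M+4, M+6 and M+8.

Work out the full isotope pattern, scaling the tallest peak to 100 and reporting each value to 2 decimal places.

2.50 : 21.54 : 69.62 : 100.00 : 53.86

Element Dw pattern (n=3): 0.03215743 : 0.2068997 : 0.4437283 : 0.31721457
Element Ew pattern (n=1): 0.3140 : 0.6860
Convolve the two distributions (both contribute in 2-u steps):
  M: 0.03215743×0.3140 = 0.010097
  M+2: 0.03215743×0.6860 + 0.2068997×0.3140 = 0.087027
  M+4: 0.2068997×0.6860 + 0.4437283×0.3140 = 0.281264
  M+6: 0.4437283×0.6860 + 0.31721457×0.3140 = 0.404003
  M+8: 0.31721457×0.6860 = 0.217609
Scale to base peak (0.404003) = 100: 2.50 : 21.54 : 69.62 : 100.00 : 53.86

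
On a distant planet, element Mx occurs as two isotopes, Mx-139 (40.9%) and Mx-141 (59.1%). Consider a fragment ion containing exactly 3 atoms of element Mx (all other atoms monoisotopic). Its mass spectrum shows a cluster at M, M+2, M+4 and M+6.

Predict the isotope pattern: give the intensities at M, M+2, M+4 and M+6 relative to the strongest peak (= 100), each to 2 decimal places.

The 3 Mx atoms are independent, so intensities follow the terms of (0.409 + 0.591)^3.
P(M) = 0.409^3 = 0.068418
P(M+2) = 3 × 0.409^2 × 0.591^1 = 0.296589
P(M+4) = 3 × 0.409^1 × 0.591^2 = 0.428568
P(M+6) = 0.591^3 = 0.206425
The M+4 peak is largest (0.428568); scaling to 100 gives 15.96 : 69.20 : 100.00 : 48.17.

15.96 : 69.20 : 100.00 : 48.17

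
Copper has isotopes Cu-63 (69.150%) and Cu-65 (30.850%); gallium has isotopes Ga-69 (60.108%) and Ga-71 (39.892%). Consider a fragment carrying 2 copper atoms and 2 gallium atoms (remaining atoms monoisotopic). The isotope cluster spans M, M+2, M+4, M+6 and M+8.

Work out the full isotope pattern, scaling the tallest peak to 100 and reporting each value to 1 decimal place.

Copper pattern (n=2): 0.47817225 : 0.4266555 : 0.09517225
Gallium pattern (n=2): 0.36129717 : 0.47956567 : 0.15913717
Convolve the two distributions (both contribute in 2-u steps):
  M: 0.47817225×0.36129717 = 0.172762
  M+2: 0.47817225×0.47956567 + 0.4266555×0.36129717 = 0.383464
  M+4: 0.47817225×0.15913717 + 0.4266555×0.47956567 + 0.09517225×0.36129717 = 0.315090
  M+6: 0.4266555×0.15913717 + 0.09517225×0.47956567 = 0.113538
  M+8: 0.09517225×0.15913717 = 0.015145
Scale to base peak (0.383464) = 100: 45.1 : 100.0 : 82.2 : 29.6 : 3.9

45.1 : 100.0 : 82.2 : 29.6 : 3.9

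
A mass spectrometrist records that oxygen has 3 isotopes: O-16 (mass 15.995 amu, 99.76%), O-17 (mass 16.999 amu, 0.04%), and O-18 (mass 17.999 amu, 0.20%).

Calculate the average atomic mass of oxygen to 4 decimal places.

Weight each isotope mass by its fractional abundance: 0.9976 × 15.995 + 0.0004 × 16.999 + 0.0020 × 17.999
= 15.95661 + 0.00680 + 0.03600 = 15.99941 amu

15.9994 amu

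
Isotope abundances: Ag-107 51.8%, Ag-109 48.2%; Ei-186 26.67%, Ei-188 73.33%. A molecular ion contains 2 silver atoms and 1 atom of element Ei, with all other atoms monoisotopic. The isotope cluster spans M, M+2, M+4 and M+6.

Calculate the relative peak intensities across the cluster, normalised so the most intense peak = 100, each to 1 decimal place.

16.7 : 77.1 : 100.0 : 39.8

Silver pattern (n=2): 0.268324 : 0.499352 : 0.232324
Element Ei pattern (n=1): 0.2667 : 0.7333
Convolve the two distributions (both contribute in 2-u steps):
  M: 0.268324×0.2667 = 0.071562
  M+2: 0.268324×0.7333 + 0.499352×0.2667 = 0.329939
  M+4: 0.499352×0.7333 + 0.232324×0.2667 = 0.428136
  M+6: 0.232324×0.7333 = 0.170363
Scale to base peak (0.428136) = 100: 16.7 : 77.1 : 100.0 : 39.8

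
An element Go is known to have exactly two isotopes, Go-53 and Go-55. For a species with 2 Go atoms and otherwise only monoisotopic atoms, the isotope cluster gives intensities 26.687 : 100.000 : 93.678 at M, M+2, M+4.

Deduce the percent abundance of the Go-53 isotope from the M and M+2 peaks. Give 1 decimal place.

Let p = fractional abundance of Go-53. I(M+2)/I(M) = [C(2,1)·p^1·(1−p)] / p^2 = 2·(1−p)/p = 100.000/26.687 = 3.7471
(1−p)/p = 3.7471/2 = 1.8736  ⇒  p = 1/(1 + 1.8736) = 0.3480
Go-53: 34.8%, Go-55: 65.2%.

34.8%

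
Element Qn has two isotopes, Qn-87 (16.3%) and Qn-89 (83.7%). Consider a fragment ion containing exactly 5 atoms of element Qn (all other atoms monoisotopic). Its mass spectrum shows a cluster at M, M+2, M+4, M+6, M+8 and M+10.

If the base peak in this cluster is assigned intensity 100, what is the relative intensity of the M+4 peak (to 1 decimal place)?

7.4

(0.163 + 0.837)^5 gives M 0.0001, M+2 0.0030, M+4 0.0303, M+6 0.1558, M+8 0.4000, M+10 0.4108; the largest is M+10.
P(M+10) = C(5,5) × 0.163^0 × 0.837^5 = 1 × 1.0000 × 0.41079703 = 0.410797 (base)
P(M+4) = C(5,2) × 0.163^3 × 0.837^2 = 10 × 0.00433075 × 0.700569 = 0.030340
Relative intensity = 0.030340 / 0.410797 × 100 = 7.4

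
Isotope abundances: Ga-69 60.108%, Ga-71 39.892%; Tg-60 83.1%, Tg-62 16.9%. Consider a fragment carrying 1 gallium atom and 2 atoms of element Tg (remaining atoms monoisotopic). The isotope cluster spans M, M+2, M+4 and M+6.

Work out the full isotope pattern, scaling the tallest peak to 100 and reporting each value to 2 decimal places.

93.42 : 100.00 : 29.08 : 2.56

Gallium pattern (n=1): 0.60108 : 0.39892
Element Tg pattern (n=2): 0.690561 : 0.280878 : 0.028561
Convolve the two distributions (both contribute in 2-u steps):
  M: 0.60108×0.690561 = 0.415082
  M+2: 0.60108×0.280878 + 0.39892×0.690561 = 0.444309
  M+4: 0.60108×0.028561 + 0.39892×0.280878 = 0.129215
  M+6: 0.39892×0.028561 = 0.011394
Scale to base peak (0.444309) = 100: 93.42 : 100.00 : 29.08 : 2.56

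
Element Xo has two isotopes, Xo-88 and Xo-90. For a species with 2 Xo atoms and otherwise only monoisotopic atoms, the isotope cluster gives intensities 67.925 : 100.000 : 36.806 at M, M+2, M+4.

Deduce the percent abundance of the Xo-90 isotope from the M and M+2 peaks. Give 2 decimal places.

42.40%

Write p for the Xo-88 fraction. I(M+2)/I(M) = [C(2,1)·p^1·(1−p)] / p^2 = 2·(1−p)/p = 100.000/67.925 = 1.4722
(1−p)/p = 1.4722/2 = 0.7361  ⇒  p = 1/(1 + 0.7361) = 0.5760
Xo-88: 57.60%, Xo-90: 42.40%.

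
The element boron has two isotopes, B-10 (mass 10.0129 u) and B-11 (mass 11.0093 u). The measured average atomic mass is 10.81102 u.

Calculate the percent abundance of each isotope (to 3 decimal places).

B-10: 19.900%, B-11: 80.100%

With x = fraction of B-10 (so B-11 is 1 − x):
10.0129·x + 11.0093·(1 − x) = 10.81102
(10.0129 − 11.0093)·x = 10.81102 − 11.0093
x = -0.19828 / -0.9964 = 0.19900 → 19.900% B-10, 80.100% B-11.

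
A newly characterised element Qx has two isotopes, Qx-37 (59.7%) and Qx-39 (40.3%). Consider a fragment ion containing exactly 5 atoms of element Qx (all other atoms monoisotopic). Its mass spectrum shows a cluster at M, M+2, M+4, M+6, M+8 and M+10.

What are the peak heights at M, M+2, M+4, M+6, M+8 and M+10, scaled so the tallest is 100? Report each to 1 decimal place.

21.9 : 74.1 : 100.0 : 67.5 : 22.8 : 3.1

The 5 Qx atoms are independent, so intensities follow the terms of (0.597 + 0.403)^5.
P(M) = 0.597^5 = 0.075835
P(M+2) = 5 × 0.597^4 × 0.403^1 = 0.255960
P(M+4) = 10 × 0.597^3 × 0.403^2 = 0.345568
P(M+6) = 10 × 0.597^2 × 0.403^3 = 0.233273
P(M+8) = 5 × 0.597^1 × 0.403^4 = 0.078734
P(M+10) = 0.403^5 = 0.010630
The M+4 peak is largest (0.345568); scaling to 100 gives 21.9 : 74.1 : 100.0 : 67.5 : 22.8 : 3.1.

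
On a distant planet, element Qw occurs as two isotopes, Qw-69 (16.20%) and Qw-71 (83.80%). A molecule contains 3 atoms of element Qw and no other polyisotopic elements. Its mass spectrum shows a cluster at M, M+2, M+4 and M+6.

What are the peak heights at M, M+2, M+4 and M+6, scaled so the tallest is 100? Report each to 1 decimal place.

Expanding (0.1620 + 0.8380)^3:
P(M) = 0.1620^3 = 0.004252
P(M+2) = 3 × 0.1620^2 × 0.8380^1 = 0.065977
P(M+4) = 3 × 0.1620^1 × 0.8380^2 = 0.341291
P(M+6) = 0.8380^3 = 0.588480
The M+6 peak is largest (0.588480); scaling to 100 gives 0.7 : 11.2 : 58.0 : 100.0.

0.7 : 11.2 : 58.0 : 100.0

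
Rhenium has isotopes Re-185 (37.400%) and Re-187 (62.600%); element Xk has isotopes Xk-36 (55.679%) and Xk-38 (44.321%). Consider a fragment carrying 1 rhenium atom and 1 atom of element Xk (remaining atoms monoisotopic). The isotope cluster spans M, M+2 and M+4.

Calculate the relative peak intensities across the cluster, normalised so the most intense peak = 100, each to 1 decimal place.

40.5 : 100.0 : 53.9

Rhenium pattern (n=1): 0.3740 : 0.6260
Element Xk pattern (n=1): 0.55679 : 0.44321
Convolve the two distributions (both contribute in 2-u steps):
  M: 0.3740×0.55679 = 0.208239
  M+2: 0.3740×0.44321 + 0.6260×0.55679 = 0.514311
  M+4: 0.6260×0.44321 = 0.277449
Scale to base peak (0.514311) = 100: 40.5 : 100.0 : 53.9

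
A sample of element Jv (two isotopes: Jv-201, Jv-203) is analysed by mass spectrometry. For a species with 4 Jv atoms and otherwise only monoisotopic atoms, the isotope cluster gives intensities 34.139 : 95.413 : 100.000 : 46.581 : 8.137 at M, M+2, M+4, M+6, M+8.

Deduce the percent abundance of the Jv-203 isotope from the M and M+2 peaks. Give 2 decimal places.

Let p = fractional abundance of Jv-201. I(M+2)/I(M) = [C(4,1)·p^3·(1−p)] / p^4 = 4·(1−p)/p = 95.413/34.139 = 2.7948
(1−p)/p = 2.7948/4 = 0.6987  ⇒  p = 1/(1 + 0.6987) = 0.5887
Jv-201: 58.87%, Jv-203: 41.13%.

41.13%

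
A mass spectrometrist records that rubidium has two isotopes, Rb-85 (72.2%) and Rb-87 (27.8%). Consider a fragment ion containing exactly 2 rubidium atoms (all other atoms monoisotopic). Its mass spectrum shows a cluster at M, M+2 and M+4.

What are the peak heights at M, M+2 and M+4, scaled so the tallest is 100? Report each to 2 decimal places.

100.00 : 77.01 : 14.83

The 2 Rb atoms are independent, so intensities follow the terms of (0.722 + 0.278)^2.
P(M) = 0.722^2 = 0.521284
P(M+2) = 2 × 0.722^1 × 0.278^1 = 0.401432
P(M+4) = 0.278^2 = 0.077284
The M peak is largest (0.521284); scaling to 100 gives 100.00 : 77.01 : 14.83.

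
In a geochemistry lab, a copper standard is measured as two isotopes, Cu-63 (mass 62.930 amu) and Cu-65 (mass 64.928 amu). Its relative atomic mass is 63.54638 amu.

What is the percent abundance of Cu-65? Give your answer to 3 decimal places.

Let x be the fractional abundance of Cu-63; then Cu-65 has abundance 1 − x.
62.930·x + 64.928·(1 − x) = 63.54638
(62.930 − 64.928)·x = 63.54638 − 64.928
x = -1.38162 / -1.998 = 0.69150 → 69.150% Cu-63, 30.850% Cu-65.

30.850%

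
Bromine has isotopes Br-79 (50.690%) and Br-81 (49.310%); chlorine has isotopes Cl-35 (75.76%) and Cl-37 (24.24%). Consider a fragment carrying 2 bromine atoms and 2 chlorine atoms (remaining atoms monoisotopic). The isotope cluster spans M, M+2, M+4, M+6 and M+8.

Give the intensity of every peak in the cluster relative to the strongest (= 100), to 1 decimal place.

38.7 : 100.0 : 88.7 : 31.1 : 3.7

Bromine pattern (n=2): 0.25694761 : 0.49990478 : 0.24314761
Chlorine pattern (n=2): 0.57395776 : 0.36728448 : 0.05875776
Convolve the two distributions (both contribute in 2-u steps):
  M: 0.25694761×0.57395776 = 0.147477
  M+2: 0.25694761×0.36728448 + 0.49990478×0.57395776 = 0.381297
  M+4: 0.25694761×0.05875776 + 0.49990478×0.36728448 + 0.24314761×0.57395776 = 0.338261
  M+6: 0.49990478×0.05875776 + 0.24314761×0.36728448 = 0.118678
  M+8: 0.24314761×0.05875776 = 0.014287
Scale to base peak (0.381297) = 100: 38.7 : 100.0 : 88.7 : 31.1 : 3.7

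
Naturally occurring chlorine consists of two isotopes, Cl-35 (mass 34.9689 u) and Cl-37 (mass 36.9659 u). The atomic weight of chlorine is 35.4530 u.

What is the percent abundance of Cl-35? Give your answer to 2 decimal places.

Writing the weighted mean with unknown fraction x of Cl-35:
34.9689·x + 36.9659·(1 − x) = 35.4530
(34.9689 − 36.9659)·x = 35.4530 − 36.9659
x = -1.5129 / -1.9970 = 0.75759 → 75.76% Cl-35, 24.24% Cl-37.

75.76%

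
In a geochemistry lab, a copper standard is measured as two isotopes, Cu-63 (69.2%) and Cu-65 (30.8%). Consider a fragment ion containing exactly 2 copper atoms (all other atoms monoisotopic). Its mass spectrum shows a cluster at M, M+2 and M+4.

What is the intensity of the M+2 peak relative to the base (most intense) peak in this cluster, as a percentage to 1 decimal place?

89.0%

Binomial terms of (0.692 + 0.308)^2: M 0.4789, M+2 0.4263, M+4 0.0949 → M is the base peak.
P(M) = C(2,0) × 0.692^2 × 0.308^0 = 1 × 0.478864 × 1.0000 = 0.478864 (base)
P(M+2) = C(2,1) × 0.692^1 × 0.308^1 = 2 × 0.6920 × 0.3080 = 0.426272
Relative intensity = 0.426272 / 0.478864 × 100 = 89.0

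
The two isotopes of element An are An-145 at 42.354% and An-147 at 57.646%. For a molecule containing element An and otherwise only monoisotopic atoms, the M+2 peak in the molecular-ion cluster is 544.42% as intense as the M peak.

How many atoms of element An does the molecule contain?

4

For n independent An atoms, I(M+2)/I(M) = n · (abundance An-147) / (abundance An-145) = n · 0.57646/0.42354.
n = 5.4442 × 0.42354/0.57646 = 4.00 ≈ 4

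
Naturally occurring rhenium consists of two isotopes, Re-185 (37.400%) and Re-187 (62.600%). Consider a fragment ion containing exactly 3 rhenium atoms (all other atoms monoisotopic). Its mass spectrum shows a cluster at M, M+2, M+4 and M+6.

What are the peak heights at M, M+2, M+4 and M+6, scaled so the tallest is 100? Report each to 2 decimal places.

Expanding (0.37400 + 0.62600)^3:
P(M) = 0.37400^3 = 0.052314
P(M+2) = 3 × 0.37400^2 × 0.62600^1 = 0.262687
P(M+4) = 3 × 0.37400^1 × 0.62600^2 = 0.439685
P(M+6) = 0.62600^3 = 0.245314
The M+4 peak is largest (0.439685); scaling to 100 gives 11.90 : 59.74 : 100.00 : 55.79.

11.90 : 59.74 : 100.00 : 55.79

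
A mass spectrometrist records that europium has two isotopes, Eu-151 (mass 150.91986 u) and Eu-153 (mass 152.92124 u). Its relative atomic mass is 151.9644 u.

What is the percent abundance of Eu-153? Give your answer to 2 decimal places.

Writing the weighted mean with unknown fraction x of Eu-151:
150.91986·x + 152.92124·(1 − x) = 151.9644
(150.91986 − 152.92124)·x = 151.9644 − 152.92124
x = -0.95684 / -2.00138 = 0.47809 → 47.81% Eu-151, 52.19% Eu-153.

52.19%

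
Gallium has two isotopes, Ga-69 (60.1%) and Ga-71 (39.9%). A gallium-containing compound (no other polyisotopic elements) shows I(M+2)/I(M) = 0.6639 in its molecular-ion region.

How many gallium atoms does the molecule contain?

1

For n independent Ga atoms, I(M+2)/I(M) = n · (abundance Ga-71) / (abundance Ga-69) = n · 0.399/0.601.
n = 0.6639 × 0.601/0.399 = 1.00 ≈ 1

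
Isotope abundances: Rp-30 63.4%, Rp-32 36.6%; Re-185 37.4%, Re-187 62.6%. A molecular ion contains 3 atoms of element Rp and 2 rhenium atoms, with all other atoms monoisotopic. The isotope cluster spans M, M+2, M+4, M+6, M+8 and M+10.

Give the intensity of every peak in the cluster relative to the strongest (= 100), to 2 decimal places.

Element Rp pattern (n=3): 0.2548401 : 0.44134769 : 0.25478431 : 0.0490279
Rhenium pattern (n=2): 0.139876 : 0.468248 : 0.391876
Convolve the two distributions (both contribute in 2-u steps):
  M: 0.2548401×0.139876 = 0.035646
  M+2: 0.2548401×0.468248 + 0.44134769×0.139876 = 0.181062
  M+4: 0.2548401×0.391876 + 0.44134769×0.468248 + 0.25478431×0.139876 = 0.342164
  M+6: 0.44134769×0.391876 + 0.25478431×0.468248 + 0.0490279×0.139876 = 0.299114
  M+8: 0.25478431×0.391876 + 0.0490279×0.468248 = 0.122801
  M+10: 0.0490279×0.391876 = 0.019213
Scale to base peak (0.342164) = 100: 10.42 : 52.92 : 100.00 : 87.42 : 35.89 : 5.62

10.42 : 52.92 : 100.00 : 87.42 : 35.89 : 5.62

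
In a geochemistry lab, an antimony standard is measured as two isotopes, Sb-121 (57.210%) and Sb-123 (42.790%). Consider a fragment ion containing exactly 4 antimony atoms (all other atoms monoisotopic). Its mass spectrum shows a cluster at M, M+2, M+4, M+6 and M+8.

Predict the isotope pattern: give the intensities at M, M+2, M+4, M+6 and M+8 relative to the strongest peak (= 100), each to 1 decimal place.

The 4 Sb atoms are independent, so intensities follow the terms of (0.57210 + 0.42790)^4.
P(M) = 0.57210^4 = 0.107124
P(M+2) = 4 × 0.57210^3 × 0.42790^1 = 0.320493
P(M+4) = 6 × 0.57210^2 × 0.42790^2 = 0.359567
P(M+6) = 4 × 0.57210^1 × 0.42790^3 = 0.179291
P(M+8) = 0.42790^4 = 0.033525
The M+4 peak is largest (0.359567); scaling to 100 gives 29.8 : 89.1 : 100.0 : 49.9 : 9.3.

29.8 : 89.1 : 100.0 : 49.9 : 9.3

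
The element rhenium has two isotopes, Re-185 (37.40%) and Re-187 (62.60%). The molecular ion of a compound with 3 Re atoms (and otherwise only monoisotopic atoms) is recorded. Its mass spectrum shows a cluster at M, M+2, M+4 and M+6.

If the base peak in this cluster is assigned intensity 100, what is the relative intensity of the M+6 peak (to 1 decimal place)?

(0.3740 + 0.6260)^3 gives M 0.0523, M+2 0.2627, M+4 0.4397, M+6 0.2453; the largest is M+4.
P(M+4) = C(3,2) × 0.3740^1 × 0.6260^2 = 3 × 0.3740 × 0.391876 = 0.439685 (base)
P(M+6) = C(3,3) × 0.3740^0 × 0.6260^3 = 1 × 1.0000 × 0.24531438 = 0.245314
Relative intensity = 0.245314 / 0.439685 × 100 = 55.8

55.8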